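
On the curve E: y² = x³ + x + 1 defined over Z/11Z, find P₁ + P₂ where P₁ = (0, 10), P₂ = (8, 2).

(0, 10) + (8, 2). λ = (2 - 10)/(8 - 0) ≡ 3/8 mod 11. 8⁻¹ ≡ 7 (mod 11) since 8·7 = 56 ≡ 1, so λ ≡ 10.
  x = λ² - 0 - 8 = 100 - 8 ≡ 4; y = λ·(0 - 4) - 10 ≡ 5. → (4, 5)

(4, 5)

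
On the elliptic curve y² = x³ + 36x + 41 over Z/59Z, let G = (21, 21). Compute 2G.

tangent at (21, 21): λ = (3·21² + 36)/(2·21) ≡ 2/42. 42⁻¹ ≡ 52 (mod 59) since 42·52 = 2184 ≡ 1, so λ ≡ 2·52 ≡ 45.
  x = λ² - 21 - 21 = 2025 - 42 ≡ 36; y = λ·(21 - 36) - 21 ≡ 12. → (36, 12)

(36, 12)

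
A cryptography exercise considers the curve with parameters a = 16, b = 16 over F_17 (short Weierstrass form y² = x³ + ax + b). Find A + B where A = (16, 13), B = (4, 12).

(16, 13) + (4, 12). λ = (12 - 13)/(4 - 16) ≡ 16/5 mod 17. 5⁻¹ ≡ 7 (mod 17), so λ ≡ 10.
  x = λ² - 16 - 4 = 100 - 20 ≡ 12; y = λ·(16 - 12) - 13 ≡ 10. → (12, 10)

(12, 10)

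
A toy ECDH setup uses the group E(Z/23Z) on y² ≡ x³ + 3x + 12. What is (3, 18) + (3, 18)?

(3, 5)

tangent at (3, 18): λ = (3·3² + 3)/(2·18) ≡ 7/13. 13⁻¹ ≡ 16 (mod 23), so λ ≡ 7·16 ≡ 20.
  x = λ² - 3 - 3 = 400 - 6 ≡ 3; y = λ·(3 - 3) - 18 ≡ 5. → (3, 5)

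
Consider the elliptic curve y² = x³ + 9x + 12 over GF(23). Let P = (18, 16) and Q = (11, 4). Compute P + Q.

(18, 16) + (11, 4). λ = (4 - 16)/(11 - 18) ≡ 11/16 mod 23. 16⁻¹ ≡ 13 (mod 23), so λ ≡ 5.
  x = λ² - 18 - 11 = 25 - 29 ≡ 19; y = λ·(18 - 19) - 16 ≡ 2. → (19, 2)

(19, 2)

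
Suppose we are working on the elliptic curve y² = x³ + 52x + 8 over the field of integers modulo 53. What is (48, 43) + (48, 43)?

tangent at (48, 43): λ = (3·48² + 52)/(2·43) ≡ 21/33. 33⁻¹ ≡ 45 (mod 53) since 33·45 = 1485 ≡ 1, so λ ≡ 21·45 ≡ 44.
  x = λ² - 48 - 48 = 1936 - 96 ≡ 38; y = λ·(48 - 38) - 43 ≡ 26. → (38, 26)

(38, 26)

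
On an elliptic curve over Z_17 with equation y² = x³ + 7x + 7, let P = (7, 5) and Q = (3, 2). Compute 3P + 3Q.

(15, 11)

First 3P:
Repeated addition: build up to 3P.
2P: tangent at (7, 5): λ = (3·7² + 7)/(2·5) ≡ 1/10. 10⁻¹ ≡ 12 (mod 17), so λ ≡ 1·12 ≡ 12.
  x = λ² - 7 - 7 = 144 - 14 ≡ 11; y = λ·(7 - 11) - 5 ≡ 15. → (11, 15)
3P: (11, 15) + (7, 5). λ = (5 - 15)/(7 - 11) ≡ 7/13 mod 17. 13⁻¹ ≡ 4 (mod 17), so λ ≡ 11.
  x = λ² - 11 - 7 = 121 - 18 ≡ 1; y = λ·(11 - 1) - 15 ≡ 10. → (1, 10)
3P = (1, 10).
Next 3Q:
Repeated addition: build up to 3Q.
2Q: tangent at (3, 2): λ = (3·3² + 7)/(2·2) ≡ 0/4. 4⁻¹ ≡ 13 (mod 17), so λ ≡ 0·13 ≡ 0.
  x = λ² - 3 - 3 = 0 - 6 ≡ 11; y = λ·(3 - 11) - 2 ≡ 15. → (11, 15)
3Q: (11, 15) + (3, 2). λ = (2 - 15)/(3 - 11) ≡ 4/9 mod 17. 9⁻¹ ≡ 2 (mod 17) since 9·2 = 18 ≡ 1, so λ ≡ 8.
  x = λ² - 11 - 3 = 64 - 14 ≡ 16; y = λ·(11 - 16) - 15 ≡ 13. → (16, 13)
3Q = (16, 13).
Finally 3P + 3Q:
(1, 10) + (16, 13). λ = (13 - 10)/(16 - 1) ≡ 3/15 mod 17. 15⁻¹ ≡ 8 (mod 17), so λ ≡ 7.
  x = λ² - 1 - 16 = 49 - 17 ≡ 15; y = λ·(1 - 15) - 10 ≡ 11. → (15, 11)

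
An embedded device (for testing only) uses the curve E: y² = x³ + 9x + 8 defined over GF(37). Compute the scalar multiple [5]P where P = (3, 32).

(27, 18)

Double-and-add on 5 = (101)₂. Start with P = (3, 32) for the leading 1-bit.
double: tangent at (3, 32): λ = (3·3² + 9)/(2·32) ≡ 36/27. 27⁻¹ ≡ 11 (mod 37), so λ ≡ 36·11 ≡ 26.
  x = λ² - 3 - 3 = 676 - 6 ≡ 4; y = λ·(3 - 4) - 32 ≡ 16. → (4, 16)
double: tangent at (4, 16): λ = (3·4² + 9)/(2·16) ≡ 20/32. 32⁻¹ ≡ 22 (mod 37) since 32·22 = 704 ≡ 1, so λ ≡ 20·22 ≡ 33.
  x = λ² - 4 - 4 = 1089 - 8 ≡ 8; y = λ·(4 - 8) - 16 ≡ 0. → (8, 0)
add P: (8, 0) + (3, 32). λ = (32 - 0)/(3 - 8) ≡ 32/32 mod 37. 32⁻¹ ≡ 22 (mod 37), so λ ≡ 1.
  x = λ² - 8 - 3 = 1 - 11 ≡ 27; y = λ·(8 - 27) - 0 ≡ 18. → (27, 18)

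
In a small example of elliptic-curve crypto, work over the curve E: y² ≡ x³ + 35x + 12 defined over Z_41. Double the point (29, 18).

(8, 5)

tangent at (29, 18): λ = (3·29² + 35)/(2·18) ≡ 16/36. 36⁻¹ ≡ 8 (mod 41), so λ ≡ 16·8 ≡ 5.
  x = λ² - 29 - 29 = 25 - 58 ≡ 8; y = λ·(29 - 8) - 18 ≡ 5. → (8, 5)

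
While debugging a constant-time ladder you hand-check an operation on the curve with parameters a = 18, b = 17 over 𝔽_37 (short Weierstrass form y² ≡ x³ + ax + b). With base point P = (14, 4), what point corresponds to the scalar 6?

(15, 31)

Repeated addition: build up to 6P.
2P: tangent at (14, 4): λ = (3·14² + 18)/(2·4) ≡ 14/8. 8⁻¹ ≡ 14 (mod 37), so λ ≡ 14·14 ≡ 11.
  x = λ² - 14 - 14 = 121 - 28 ≡ 19; y = λ·(14 - 19) - 4 ≡ 15. → (19, 15)
3P: (19, 15) + (14, 4). λ = (4 - 15)/(14 - 19) ≡ 26/32 mod 37. 32⁻¹ ≡ 22 (mod 37) since 32·22 = 704 ≡ 1, so λ ≡ 17.
  x = λ² - 19 - 14 = 289 - 33 ≡ 34; y = λ·(19 - 34) - 15 ≡ 26. → (34, 26)
4P: (34, 26) + (14, 4). λ = (4 - 26)/(14 - 34) ≡ 15/17 mod 37. 17⁻¹ ≡ 24 (mod 37), so λ ≡ 27.
  x = λ² - 34 - 14 = 729 - 48 ≡ 15; y = λ·(34 - 15) - 26 ≡ 6. → (15, 6)
5P: (15, 6) + (14, 4). λ = (4 - 6)/(14 - 15) ≡ 35/36 mod 37. 36⁻¹ ≡ 36 (mod 37), so λ ≡ 2.
  x = λ² - 15 - 14 = 4 - 29 ≡ 12; y = λ·(15 - 12) - 6 ≡ 0. → (12, 0)
6P: (12, 0) + (14, 4). λ = (4 - 0)/(14 - 12) ≡ 4/2 mod 37. 2⁻¹ ≡ 19 (mod 37), so λ ≡ 2.
  x = λ² - 12 - 14 = 4 - 26 ≡ 15; y = λ·(12 - 15) - 0 ≡ 31. → (15, 31)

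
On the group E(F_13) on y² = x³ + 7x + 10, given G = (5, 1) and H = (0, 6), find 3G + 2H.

O

First 3G:
Repeated addition: build up to 3G.
2G: tangent at (5, 1): λ = (3·5² + 7)/(2·1) ≡ 4/2. 2⁻¹ ≡ 7 (mod 13) since 2·7 = 14 ≡ 1, so λ ≡ 4·7 ≡ 2.
  x = λ² - 5 - 5 = 4 - 10 ≡ 7; y = λ·(5 - 7) - 1 ≡ 8. → (7, 8)
3G: (7, 8) + (5, 1). λ = (1 - 8)/(5 - 7) ≡ 6/11 mod 13. 11⁻¹ ≡ 6 (mod 13), so λ ≡ 10.
  x = λ² - 7 - 5 = 100 - 12 ≡ 10; y = λ·(7 - 10) - 8 ≡ 1. → (10, 1)
3G = (10, 1).
Next 2H:
Repeated addition: build up to 2H.
2H: tangent at (0, 6): λ = (3·0² + 7)/(2·6) ≡ 7/12. 12⁻¹ ≡ 12 (mod 13) since 12·12 = 144 ≡ 1, so λ ≡ 7·12 ≡ 6.
  x = λ² - 0 - 0 = 36 - 0 ≡ 10; y = λ·(0 - 10) - 6 ≡ 12. → (10, 12)
2H = (10, 12).
Finally 3G + 2H:
(10, 1) + (10, 12): same x and y₁ ≡ -y₂, so the sum is ∞.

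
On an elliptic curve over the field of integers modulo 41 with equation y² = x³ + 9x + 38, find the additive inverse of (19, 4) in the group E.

-(19, 4) = (19, -4 mod 41) = (19, 37).

(19, 37)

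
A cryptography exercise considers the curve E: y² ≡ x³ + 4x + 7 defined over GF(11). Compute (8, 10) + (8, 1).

The two points share x = 8 and their y-coordinates satisfy 10 + 1 ≡ 0 (mod 11), so they are inverses. Their sum is the point at infinity.

O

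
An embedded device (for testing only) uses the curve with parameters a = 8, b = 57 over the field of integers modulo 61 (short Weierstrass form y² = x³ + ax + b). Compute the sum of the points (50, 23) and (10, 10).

(0, 39)

(50, 23) + (10, 10). λ = (10 - 23)/(10 - 50) ≡ 48/21 mod 61. 21⁻¹ ≡ 32 (mod 61) since 21·32 = 672 ≡ 1, so λ ≡ 11.
  x = λ² - 50 - 10 = 121 - 60 ≡ 0; y = λ·(50 - 0) - 23 ≡ 39. → (0, 39)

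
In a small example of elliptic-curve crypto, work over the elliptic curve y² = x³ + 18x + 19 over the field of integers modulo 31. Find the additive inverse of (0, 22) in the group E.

-(0, 22) = (0, -22 mod 31) = (0, 9).

(0, 9)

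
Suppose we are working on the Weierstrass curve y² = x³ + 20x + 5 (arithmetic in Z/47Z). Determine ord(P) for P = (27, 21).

2P: tangent at (27, 21): λ = (3·27² + 20)/(2·21) ≡ 45/42. 42⁻¹ ≡ 28 (mod 47) since 42·28 = 1176 ≡ 1, so λ ≡ 45·28 ≡ 38.
  x = λ² - 27 - 27 = 1444 - 54 ≡ 27; y = λ·(27 - 27) - 21 ≡ 26. → (27, 26)
3P: (27, 26) + (27, 21): same x and y₁ ≡ -y₂, so the sum is the point at infinity.
3P = the point at infinity, so the order is 3.

3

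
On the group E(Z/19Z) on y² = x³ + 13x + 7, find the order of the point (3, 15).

2P: tangent at (3, 15): λ = (3·3² + 13)/(2·15) ≡ 2/11. 11⁻¹ ≡ 7 (mod 19) since 11·7 = 77 ≡ 1, so λ ≡ 2·7 ≡ 14.
  x = λ² - 3 - 3 = 196 - 6 ≡ 0; y = λ·(3 - 0) - 15 ≡ 8. → (0, 8)
3P: (0, 8) + (3, 15). λ = (15 - 8)/(3 - 0) ≡ 7/3 mod 19. 3⁻¹ ≡ 13 (mod 19), so λ ≡ 15.
  x = λ² - 0 - 3 = 225 - 3 ≡ 13; y = λ·(0 - 13) - 8 ≡ 6. → (13, 6)
4P: (13, 6) + (3, 15). λ = (15 - 6)/(3 - 13) ≡ 9/9 mod 19. 9⁻¹ ≡ 17 (mod 19) since 9·17 = 153 ≡ 1, so λ ≡ 1.
  x = λ² - 13 - 3 = 1 - 16 ≡ 4; y = λ·(13 - 4) - 6 ≡ 3. → (4, 3)
5P: (4, 3) + (3, 15). λ = (15 - 3)/(3 - 4) ≡ 12/18 mod 19. 18⁻¹ ≡ 18 (mod 19), so λ ≡ 7.
  x = λ² - 4 - 3 = 49 - 7 ≡ 4; y = λ·(4 - 4) - 3 ≡ 16. → (4, 16)
6P: (4, 16) + (3, 15). λ = (15 - 16)/(3 - 4) ≡ 18/18 mod 19. 18⁻¹ ≡ 18 (mod 19), so λ ≡ 1.
  x = λ² - 4 - 3 = 1 - 7 ≡ 13; y = λ·(4 - 13) - 16 ≡ 13. → (13, 13)
7P: (13, 13) + (3, 15). λ = (15 - 13)/(3 - 13) ≡ 2/9 mod 19. 9⁻¹ ≡ 17 (mod 19) since 9·17 = 153 ≡ 1, so λ ≡ 15.
  x = λ² - 13 - 3 = 225 - 16 ≡ 0; y = λ·(13 - 0) - 13 ≡ 11. → (0, 11)
8P: (0, 11) + (3, 15). λ = (15 - 11)/(3 - 0) ≡ 4/3 mod 19. 3⁻¹ ≡ 13 (mod 19) since 3·13 = 39 ≡ 1, so λ ≡ 14.
  x = λ² - 0 - 3 = 196 - 3 ≡ 3; y = λ·(0 - 3) - 11 ≡ 4. → (3, 4)
9P: (3, 4) + (3, 15): same x and y₁ ≡ -y₂, so the sum is O.
9P = O, so the order is 9.

9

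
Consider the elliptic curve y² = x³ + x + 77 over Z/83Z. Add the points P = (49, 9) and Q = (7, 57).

(30, 76)

(49, 9) + (7, 57). λ = (57 - 9)/(7 - 49) ≡ 48/41 mod 83. 41⁻¹ ≡ 81 (mod 83), so λ ≡ 70.
  x = λ² - 49 - 7 = 4900 - 56 ≡ 30; y = λ·(49 - 30) - 9 ≡ 76. → (30, 76)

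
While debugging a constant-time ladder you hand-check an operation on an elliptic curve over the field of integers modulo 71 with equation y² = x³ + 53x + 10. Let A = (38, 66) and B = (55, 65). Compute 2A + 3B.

First 2A:
Repeated addition: build up to 2A.
2A: tangent at (38, 66): λ = (3·38² + 53)/(2·66) ≡ 54/61. 61⁻¹ ≡ 7 (mod 71) since 61·7 = 427 ≡ 1, so λ ≡ 54·7 ≡ 23.
  x = λ² - 38 - 38 = 529 - 76 ≡ 27; y = λ·(38 - 27) - 66 ≡ 45. → (27, 45)
2A = (27, 45).
Next 3B:
Repeated addition: build up to 3B.
2B: tangent at (55, 65): λ = (3·55² + 53)/(2·65) ≡ 40/59. 59⁻¹ ≡ 65 (mod 71), so λ ≡ 40·65 ≡ 44.
  x = λ² - 55 - 55 = 1936 - 110 ≡ 51; y = λ·(55 - 51) - 65 ≡ 40. → (51, 40)
3B: (51, 40) + (55, 65). λ = (65 - 40)/(55 - 51) ≡ 25/4 mod 71. 4⁻¹ ≡ 18 (mod 71), so λ ≡ 24.
  x = λ² - 51 - 55 = 576 - 106 ≡ 44; y = λ·(51 - 44) - 40 ≡ 57. → (44, 57)
3B = (44, 57).
Finally 2A + 3B:
(27, 45) + (44, 57). λ = (57 - 45)/(44 - 27) ≡ 12/17 mod 71. 17⁻¹ ≡ 46 (mod 71), so λ ≡ 55.
  x = λ² - 27 - 44 = 3025 - 71 ≡ 43; y = λ·(27 - 43) - 45 ≡ 69. → (43, 69)

(43, 69)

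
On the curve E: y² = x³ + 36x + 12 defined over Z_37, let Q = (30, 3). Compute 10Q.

Repeated addition: build up to 10Q.
2Q: tangent at (30, 3): λ = (3·30² + 36)/(2·3) ≡ 35/6. 6⁻¹ ≡ 31 (mod 37), so λ ≡ 35·31 ≡ 12.
  x = λ² - 30 - 30 = 144 - 60 ≡ 10; y = λ·(30 - 10) - 3 ≡ 15. → (10, 15)
3Q: (10, 15) + (30, 3). λ = (3 - 15)/(30 - 10) ≡ 25/20 mod 37. 20⁻¹ ≡ 13 (mod 37) since 20·13 = 260 ≡ 1, so λ ≡ 29.
  x = λ² - 10 - 30 = 841 - 40 ≡ 24; y = λ·(10 - 24) - 15 ≡ 23. → (24, 23)
4Q: (24, 23) + (30, 3). λ = (3 - 23)/(30 - 24) ≡ 17/6 mod 37. 6⁻¹ ≡ 31 (mod 37) since 6·31 = 186 ≡ 1, so λ ≡ 9.
  x = λ² - 24 - 30 = 81 - 54 ≡ 27; y = λ·(24 - 27) - 23 ≡ 24. → (27, 24)
5Q: (27, 24) + (30, 3). λ = (3 - 24)/(30 - 27) ≡ 16/3 mod 37. 3⁻¹ ≡ 25 (mod 37) since 3·25 = 75 ≡ 1, so λ ≡ 30.
  x = λ² - 27 - 30 = 900 - 57 ≡ 29; y = λ·(27 - 29) - 24 ≡ 27. → (29, 27)
6Q: (29, 27) + (30, 3). λ = (3 - 27)/(30 - 29) ≡ 13/1 mod 37. 1⁻¹ ≡ 1 (mod 37), so λ ≡ 13.
  x = λ² - 29 - 30 = 169 - 59 ≡ 36; y = λ·(29 - 36) - 27 ≡ 30. → (36, 30)
7Q: (36, 30) + (30, 3). λ = (3 - 30)/(30 - 36) ≡ 10/31 mod 37. 31⁻¹ ≡ 6 (mod 37), so λ ≡ 23.
  x = λ² - 36 - 30 = 529 - 66 ≡ 19; y = λ·(36 - 19) - 30 ≡ 28. → (19, 28)
8Q: (19, 28) + (30, 3). λ = (3 - 28)/(30 - 19) ≡ 12/11 mod 37. 11⁻¹ ≡ 27 (mod 37), so λ ≡ 28.
  x = λ² - 19 - 30 = 784 - 49 ≡ 32; y = λ·(19 - 32) - 28 ≡ 15. → (32, 15)
9Q: (32, 15) + (30, 3). λ = (3 - 15)/(30 - 32) ≡ 25/35 mod 37. 35⁻¹ ≡ 18 (mod 37), so λ ≡ 6.
  x = λ² - 32 - 30 = 36 - 62 ≡ 11; y = λ·(32 - 11) - 15 ≡ 0. → (11, 0)
10Q: (11, 0) + (30, 3). λ = (3 - 0)/(30 - 11) ≡ 3/19 mod 37. 19⁻¹ ≡ 2 (mod 37), so λ ≡ 6.
  x = λ² - 11 - 30 = 36 - 41 ≡ 32; y = λ·(11 - 32) - 0 ≡ 22. → (32, 22)

(32, 22)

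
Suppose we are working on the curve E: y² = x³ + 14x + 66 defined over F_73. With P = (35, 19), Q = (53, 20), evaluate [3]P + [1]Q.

First 3P:
Repeated addition: build up to 3P.
2P: tangent at (35, 19): λ = (3·35² + 14)/(2·19) ≡ 39/38. 38⁻¹ ≡ 25 (mod 73), so λ ≡ 39·25 ≡ 26.
  x = λ² - 35 - 35 = 676 - 70 ≡ 22; y = λ·(35 - 22) - 19 ≡ 27. → (22, 27)
3P: (22, 27) + (35, 19). λ = (19 - 27)/(35 - 22) ≡ 65/13 mod 73. 13⁻¹ ≡ 45 (mod 73) since 13·45 = 585 ≡ 1, so λ ≡ 5.
  x = λ² - 22 - 35 = 25 - 57 ≡ 41; y = λ·(22 - 41) - 27 ≡ 24. → (41, 24)
3P = (41, 24).
Finally 3P + Q:
(41, 24) + (53, 20). λ = (20 - 24)/(53 - 41) ≡ 69/12 mod 73. 12⁻¹ ≡ 67 (mod 73), so λ ≡ 24.
  x = λ² - 41 - 53 = 576 - 94 ≡ 44; y = λ·(41 - 44) - 24 ≡ 50. → (44, 50)

(44, 50)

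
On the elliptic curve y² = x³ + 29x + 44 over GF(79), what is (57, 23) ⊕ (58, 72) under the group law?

(57, 23) + (58, 72). λ = (72 - 23)/(58 - 57) ≡ 49/1 mod 79. 1⁻¹ ≡ 1 (mod 79), so λ ≡ 49.
  x = λ² - 57 - 58 = 2401 - 115 ≡ 74; y = λ·(57 - 74) - 23 ≡ 13. → (74, 13)

(74, 13)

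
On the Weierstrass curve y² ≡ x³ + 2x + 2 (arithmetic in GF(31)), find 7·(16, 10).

(17, 12)

Write Q = (16, 10).
Repeated addition: build up to 7Q.
2Q: tangent at (16, 10): λ = (3·16² + 2)/(2·10) ≡ 26/20. 20⁻¹ ≡ 14 (mod 31), so λ ≡ 26·14 ≡ 23.
  x = λ² - 16 - 16 = 529 - 32 ≡ 1; y = λ·(16 - 1) - 10 ≡ 25. → (1, 25)
3Q: (1, 25) + (16, 10). λ = (10 - 25)/(16 - 1) ≡ 16/15 mod 31. 15⁻¹ ≡ 29 (mod 31) since 15·29 = 435 ≡ 1, so λ ≡ 30.
  x = λ² - 1 - 16 = 900 - 17 ≡ 15; y = λ·(1 - 15) - 25 ≡ 20. → (15, 20)
4Q: (15, 20) + (16, 10). λ = (10 - 20)/(16 - 15) ≡ 21/1 mod 31. 1⁻¹ ≡ 1 (mod 31) since 1·1 = 1 ≡ 1, so λ ≡ 21.
  x = λ² - 15 - 16 = 441 - 31 ≡ 7; y = λ·(15 - 7) - 20 ≡ 24. → (7, 24)
5Q: (7, 24) + (16, 10). λ = (10 - 24)/(16 - 7) ≡ 17/9 mod 31. 9⁻¹ ≡ 7 (mod 31) since 9·7 = 63 ≡ 1, so λ ≡ 26.
  x = λ² - 7 - 16 = 676 - 23 ≡ 2; y = λ·(7 - 2) - 24 ≡ 13. → (2, 13)
6Q: (2, 13) + (16, 10). λ = (10 - 13)/(16 - 2) ≡ 28/14 mod 31. 14⁻¹ ≡ 20 (mod 31) since 14·20 = 280 ≡ 1, so λ ≡ 2.
  x = λ² - 2 - 16 = 4 - 18 ≡ 17; y = λ·(2 - 17) - 13 ≡ 19. → (17, 19)
7Q: (17, 19) + (16, 10). λ = (10 - 19)/(16 - 17) ≡ 22/30 mod 31. 30⁻¹ ≡ 30 (mod 31) since 30·30 = 900 ≡ 1, so λ ≡ 9.
  x = λ² - 17 - 16 = 81 - 33 ≡ 17; y = λ·(17 - 17) - 19 ≡ 12. → (17, 12)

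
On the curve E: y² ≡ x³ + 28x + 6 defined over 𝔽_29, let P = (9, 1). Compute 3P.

Repeated addition: build up to 3P.
2P: tangent at (9, 1): λ = (3·9² + 28)/(2·1) ≡ 10/2. 2⁻¹ ≡ 15 (mod 29), so λ ≡ 10·15 ≡ 5.
  x = λ² - 9 - 9 = 25 - 18 ≡ 7; y = λ·(9 - 7) - 1 ≡ 9. → (7, 9)
3P: (7, 9) + (9, 1). λ = (1 - 9)/(9 - 7) ≡ 21/2 mod 29. 2⁻¹ ≡ 15 (mod 29), so λ ≡ 25.
  x = λ² - 7 - 9 = 625 - 16 ≡ 0; y = λ·(7 - 0) - 9 ≡ 21. → (0, 21)

(0, 21)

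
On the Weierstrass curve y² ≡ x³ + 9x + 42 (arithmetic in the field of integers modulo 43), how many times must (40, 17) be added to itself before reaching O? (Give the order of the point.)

2P: tangent at (40, 17): λ = (3·40² + 9)/(2·17) ≡ 36/34. 34⁻¹ ≡ 19 (mod 43), so λ ≡ 36·19 ≡ 39.
  x = λ² - 40 - 40 = 1521 - 80 ≡ 22; y = λ·(40 - 22) - 17 ≡ 40. → (22, 40)
3P: (22, 40) + (40, 17). λ = (17 - 40)/(40 - 22) ≡ 20/18 mod 43. 18⁻¹ ≡ 12 (mod 43), so λ ≡ 25.
  x = λ² - 22 - 40 = 625 - 62 ≡ 4; y = λ·(22 - 4) - 40 ≡ 23. → (4, 23)
4P: (4, 23) + (40, 17). λ = (17 - 23)/(40 - 4) ≡ 37/36 mod 43. 36⁻¹ ≡ 6 (mod 43), so λ ≡ 7.
  x = λ² - 4 - 40 = 49 - 44 ≡ 5; y = λ·(4 - 5) - 23 ≡ 13. → (5, 13)
5P: (5, 13) + (40, 17). λ = (17 - 13)/(40 - 5) ≡ 4/35 mod 43. 35⁻¹ ≡ 16 (mod 43) since 35·16 = 560 ≡ 1, so λ ≡ 21.
  x = λ² - 5 - 40 = 441 - 45 ≡ 9; y = λ·(5 - 9) - 13 ≡ 32. → (9, 32)
6P: (9, 32) + (40, 17). λ = (17 - 32)/(40 - 9) ≡ 28/31 mod 43. 31⁻¹ ≡ 25 (mod 43), so λ ≡ 12.
  x = λ² - 9 - 40 = 144 - 49 ≡ 9; y = λ·(9 - 9) - 32 ≡ 11. → (9, 11)
7P: (9, 11) + (40, 17). λ = (17 - 11)/(40 - 9) ≡ 6/31 mod 43. 31⁻¹ ≡ 25 (mod 43), so λ ≡ 21.
  x = λ² - 9 - 40 = 441 - 49 ≡ 5; y = λ·(9 - 5) - 11 ≡ 30. → (5, 30)
8P: (5, 30) + (40, 17). λ = (17 - 30)/(40 - 5) ≡ 30/35 mod 43. 35⁻¹ ≡ 16 (mod 43), so λ ≡ 7.
  x = λ² - 5 - 40 = 49 - 45 ≡ 4; y = λ·(5 - 4) - 30 ≡ 20. → (4, 20)
9P: (4, 20) + (40, 17). λ = (17 - 20)/(40 - 4) ≡ 40/36 mod 43. 36⁻¹ ≡ 6 (mod 43) since 36·6 = 216 ≡ 1, so λ ≡ 25.
  x = λ² - 4 - 40 = 625 - 44 ≡ 22; y = λ·(4 - 22) - 20 ≡ 3. → (22, 3)
10P: (22, 3) + (40, 17). λ = (17 - 3)/(40 - 22) ≡ 14/18 mod 43. 18⁻¹ ≡ 12 (mod 43) since 18·12 = 216 ≡ 1, so λ ≡ 39.
  x = λ² - 22 - 40 = 1521 - 62 ≡ 40; y = λ·(22 - 40) - 3 ≡ 26. → (40, 26)
11P: (40, 26) + (40, 17): same x and y₁ ≡ -y₂, so the sum is O.
11P = O, so the order is 11.

11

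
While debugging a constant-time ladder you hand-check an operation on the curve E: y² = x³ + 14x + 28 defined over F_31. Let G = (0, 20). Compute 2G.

tangent at (0, 20): λ = (3·0² + 14)/(2·20) ≡ 14/9. 9⁻¹ ≡ 7 (mod 31), so λ ≡ 14·7 ≡ 5.
  x = λ² - 0 - 0 = 25 - 0 ≡ 25; y = λ·(0 - 25) - 20 ≡ 10. → (25, 10)

(25, 10)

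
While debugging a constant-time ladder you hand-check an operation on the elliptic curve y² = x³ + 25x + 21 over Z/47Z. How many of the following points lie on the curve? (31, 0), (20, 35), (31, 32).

1

(31, 0): 0² ≡ 0, rhs ≡ 37 → off.
(20, 35): 35² ≡ 3, rhs ≡ 14 → off.
(31, 32): 32² ≡ 37, rhs ≡ 37 → on.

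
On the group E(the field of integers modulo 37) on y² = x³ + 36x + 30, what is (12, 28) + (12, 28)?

tangent at (12, 28): λ = (3·12² + 36)/(2·28) ≡ 24/19. 19⁻¹ ≡ 2 (mod 37) since 19·2 = 38 ≡ 1, so λ ≡ 24·2 ≡ 11.
  x = λ² - 12 - 12 = 121 - 24 ≡ 23; y = λ·(12 - 23) - 28 ≡ 36. → (23, 36)

(23, 36)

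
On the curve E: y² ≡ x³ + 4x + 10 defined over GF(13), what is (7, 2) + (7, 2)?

(3, 6)

tangent at (7, 2): λ = (3·7² + 4)/(2·2) ≡ 8/4. 4⁻¹ ≡ 10 (mod 13) since 4·10 = 40 ≡ 1, so λ ≡ 8·10 ≡ 2.
  x = λ² - 7 - 7 = 4 - 14 ≡ 3; y = λ·(7 - 3) - 2 ≡ 6. → (3, 6)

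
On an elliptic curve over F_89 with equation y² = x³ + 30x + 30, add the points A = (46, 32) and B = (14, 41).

(13, 6)

(46, 32) + (14, 41). λ = (41 - 32)/(14 - 46) ≡ 9/57 mod 89. 57⁻¹ ≡ 25 (mod 89) since 57·25 = 1425 ≡ 1, so λ ≡ 47.
  x = λ² - 46 - 14 = 2209 - 60 ≡ 13; y = λ·(46 - 13) - 32 ≡ 6. → (13, 6)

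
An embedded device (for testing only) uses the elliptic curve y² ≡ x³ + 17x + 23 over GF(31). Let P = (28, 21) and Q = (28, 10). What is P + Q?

O

The two points share x = 28 and their y-coordinates satisfy 21 + 10 ≡ 0 (mod 31), so they are inverses. Their sum is 𝒪.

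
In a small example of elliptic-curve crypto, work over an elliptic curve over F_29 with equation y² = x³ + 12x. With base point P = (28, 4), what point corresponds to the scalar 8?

(4, 5)

Double-and-add on 8 = (1000)₂. Start with P = (28, 4) for the leading 1-bit.
double: tangent at (28, 4): λ = (3·28² + 12)/(2·4) ≡ 15/8. 8⁻¹ ≡ 11 (mod 29), so λ ≡ 15·11 ≡ 20.
  x = λ² - 28 - 28 = 400 - 56 ≡ 25; y = λ·(28 - 25) - 4 ≡ 27. → (25, 27)
double: tangent at (25, 27): λ = (3·25² + 12)/(2·27) ≡ 2/25. 25⁻¹ ≡ 7 (mod 29) since 25·7 = 175 ≡ 1, so λ ≡ 2·7 ≡ 14.
  x = λ² - 25 - 25 = 196 - 50 ≡ 1; y = λ·(25 - 1) - 27 ≡ 19. → (1, 19)
double: tangent at (1, 19): λ = (3·1² + 12)/(2·19) ≡ 15/9. 9⁻¹ ≡ 13 (mod 29), so λ ≡ 15·13 ≡ 21.
  x = λ² - 1 - 1 = 441 - 2 ≡ 4; y = λ·(1 - 4) - 19 ≡ 5. → (4, 5)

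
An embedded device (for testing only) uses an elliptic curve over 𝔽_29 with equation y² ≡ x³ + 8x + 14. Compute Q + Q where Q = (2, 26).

tangent at (2, 26): λ = (3·2² + 8)/(2·26) ≡ 20/23. 23⁻¹ ≡ 24 (mod 29) since 23·24 = 552 ≡ 1, so λ ≡ 20·24 ≡ 16.
  x = λ² - 2 - 2 = 256 - 4 ≡ 20; y = λ·(2 - 20) - 26 ≡ 5. → (20, 5)

(20, 5)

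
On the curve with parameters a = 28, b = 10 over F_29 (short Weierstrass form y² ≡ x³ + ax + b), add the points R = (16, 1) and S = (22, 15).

(16, 1) + (22, 15). λ = (15 - 1)/(22 - 16) ≡ 14/6 mod 29. 6⁻¹ ≡ 5 (mod 29) since 6·5 = 30 ≡ 1, so λ ≡ 12.
  x = λ² - 16 - 22 = 144 - 38 ≡ 19; y = λ·(16 - 19) - 1 ≡ 21. → (19, 21)

(19, 21)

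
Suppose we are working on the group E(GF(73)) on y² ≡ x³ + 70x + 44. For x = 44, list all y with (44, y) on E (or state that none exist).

x³ + 70x + 44 = 88308 ≡ 51 (mod 73).
51 is a non-residue mod 73; no y exists.

none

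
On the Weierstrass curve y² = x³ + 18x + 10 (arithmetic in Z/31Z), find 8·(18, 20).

(22, 7)

Write G = (18, 20).
Repeated addition: build up to 8G.
2G: tangent at (18, 20): λ = (3·18² + 18)/(2·20) ≡ 29/9. 9⁻¹ ≡ 7 (mod 31), so λ ≡ 29·7 ≡ 17.
  x = λ² - 18 - 18 = 289 - 36 ≡ 5; y = λ·(18 - 5) - 20 ≡ 15. → (5, 15)
3G: (5, 15) + (18, 20). λ = (20 - 15)/(18 - 5) ≡ 5/13 mod 31. 13⁻¹ ≡ 12 (mod 31), so λ ≡ 29.
  x = λ² - 5 - 18 = 841 - 23 ≡ 12; y = λ·(5 - 12) - 15 ≡ 30. → (12, 30)
4G: (12, 30) + (18, 20). λ = (20 - 30)/(18 - 12) ≡ 21/6 mod 31. 6⁻¹ ≡ 26 (mod 31), so λ ≡ 19.
  x = λ² - 12 - 18 = 361 - 30 ≡ 21; y = λ·(12 - 21) - 30 ≡ 16. → (21, 16)
5G: (21, 16) + (18, 20). λ = (20 - 16)/(18 - 21) ≡ 4/28 mod 31. 28⁻¹ ≡ 10 (mod 31), so λ ≡ 9.
  x = λ² - 21 - 18 = 81 - 39 ≡ 11; y = λ·(21 - 11) - 16 ≡ 12. → (11, 12)
6G: (11, 12) + (18, 20). λ = (20 - 12)/(18 - 11) ≡ 8/7 mod 31. 7⁻¹ ≡ 9 (mod 31) since 7·9 = 63 ≡ 1, so λ ≡ 10.
  x = λ² - 11 - 18 = 100 - 29 ≡ 9; y = λ·(11 - 9) - 12 ≡ 8. → (9, 8)
7G: (9, 8) + (18, 20). λ = (20 - 8)/(18 - 9) ≡ 12/9 mod 31. 9⁻¹ ≡ 7 (mod 31), so λ ≡ 22.
  x = λ² - 9 - 18 = 484 - 27 ≡ 23; y = λ·(9 - 23) - 8 ≡ 25. → (23, 25)
8G: (23, 25) + (18, 20). λ = (20 - 25)/(18 - 23) ≡ 26/26 mod 31. 26⁻¹ ≡ 6 (mod 31), so λ ≡ 1.
  x = λ² - 23 - 18 = 1 - 41 ≡ 22; y = λ·(23 - 22) - 25 ≡ 7. → (22, 7)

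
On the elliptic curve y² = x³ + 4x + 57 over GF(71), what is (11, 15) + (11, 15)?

(52, 68)

tangent at (11, 15): λ = (3·11² + 4)/(2·15) ≡ 12/30. 30⁻¹ ≡ 45 (mod 71), so λ ≡ 12·45 ≡ 43.
  x = λ² - 11 - 11 = 1849 - 22 ≡ 52; y = λ·(11 - 52) - 15 ≡ 68. → (52, 68)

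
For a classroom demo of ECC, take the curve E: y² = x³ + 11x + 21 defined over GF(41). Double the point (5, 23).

(30, 39)

tangent at (5, 23): λ = (3·5² + 11)/(2·23) ≡ 4/5. 5⁻¹ ≡ 33 (mod 41) since 5·33 = 165 ≡ 1, so λ ≡ 4·33 ≡ 9.
  x = λ² - 5 - 5 = 81 - 10 ≡ 30; y = λ·(5 - 30) - 23 ≡ 39. → (30, 39)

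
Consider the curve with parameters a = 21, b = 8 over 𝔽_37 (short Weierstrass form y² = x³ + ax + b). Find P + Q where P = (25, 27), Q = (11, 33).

(25, 27) + (11, 33). λ = (33 - 27)/(11 - 25) ≡ 6/23 mod 37. 23⁻¹ ≡ 29 (mod 37) since 23·29 = 667 ≡ 1, so λ ≡ 26.
  x = λ² - 25 - 11 = 676 - 36 ≡ 11; y = λ·(25 - 11) - 27 ≡ 4. → (11, 4)

(11, 4)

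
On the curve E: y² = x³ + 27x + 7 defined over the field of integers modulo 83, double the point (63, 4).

(71, 14)

tangent at (63, 4): λ = (3·63² + 27)/(2·4) ≡ 65/8. 8⁻¹ ≡ 52 (mod 83), so λ ≡ 65·52 ≡ 60.
  x = λ² - 63 - 63 = 3600 - 126 ≡ 71; y = λ·(63 - 71) - 4 ≡ 14. → (71, 14)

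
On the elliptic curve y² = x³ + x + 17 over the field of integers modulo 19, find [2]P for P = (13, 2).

(10, 18)

tangent at (13, 2): λ = (3·13² + 1)/(2·2) ≡ 14/4. 4⁻¹ ≡ 5 (mod 19), so λ ≡ 14·5 ≡ 13.
  x = λ² - 13 - 13 = 169 - 26 ≡ 10; y = λ·(13 - 10) - 2 ≡ 18. → (10, 18)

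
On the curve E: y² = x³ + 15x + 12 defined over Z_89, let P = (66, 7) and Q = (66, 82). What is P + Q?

The two points share x = 66 and their y-coordinates satisfy 7 + 82 ≡ 0 (mod 89), so they are inverses. Their sum is ∞.

O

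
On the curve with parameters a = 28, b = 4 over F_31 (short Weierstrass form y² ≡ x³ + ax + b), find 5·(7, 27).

Write G = (7, 27).
Double-and-add on 5 = (101)₂. Start with G = (7, 27) for the leading 1-bit.
double: tangent at (7, 27): λ = (3·7² + 28)/(2·27) ≡ 20/23. 23⁻¹ ≡ 27 (mod 31), so λ ≡ 20·27 ≡ 13.
  x = λ² - 7 - 7 = 169 - 14 ≡ 0; y = λ·(7 - 0) - 27 ≡ 2. → (0, 2)
double: tangent at (0, 2): λ = (3·0² + 28)/(2·2) ≡ 28/4. 4⁻¹ ≡ 8 (mod 31) since 4·8 = 32 ≡ 1, so λ ≡ 28·8 ≡ 7.
  x = λ² - 0 - 0 = 49 - 0 ≡ 18; y = λ·(0 - 18) - 2 ≡ 27. → (18, 27)
add G: (18, 27) + (7, 27). λ = (27 - 27)/(7 - 18) ≡ 0/20 mod 31. 20⁻¹ ≡ 14 (mod 31), so λ ≡ 0.
  x = λ² - 18 - 7 = 0 - 25 ≡ 6; y = λ·(18 - 6) - 27 ≡ 4. → (6, 4)

(6, 4)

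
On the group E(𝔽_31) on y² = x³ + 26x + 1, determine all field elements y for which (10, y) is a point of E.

none

x³ + 26x + 1 = 1261 ≡ 21 (mod 31).
21 is a non-residue mod 31; no y exists.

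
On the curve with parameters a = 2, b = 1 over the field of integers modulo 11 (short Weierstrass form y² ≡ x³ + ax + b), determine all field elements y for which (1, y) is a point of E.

x³ + 2x + 1 = 4 ≡ 4 (mod 11).
Square roots of 4 mod 11: 2 and 9 (since 2² = 4 ≡ 4).

2, 9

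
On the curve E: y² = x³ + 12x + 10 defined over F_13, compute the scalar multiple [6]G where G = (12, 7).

(1, 6)

Double-and-add on 6 = (110)₂. Start with G = (12, 7) for the leading 1-bit.
double: tangent at (12, 7): λ = (3·12² + 12)/(2·7) ≡ 2/1. 1⁻¹ ≡ 1 (mod 13) since 1·1 = 1 ≡ 1, so λ ≡ 2·1 ≡ 2.
  x = λ² - 12 - 12 = 4 - 24 ≡ 6; y = λ·(12 - 6) - 7 ≡ 5. → (6, 5)
add G: (6, 5) + (12, 7). λ = (7 - 5)/(12 - 6) ≡ 2/6 mod 13. 6⁻¹ ≡ 11 (mod 13), so λ ≡ 9.
  x = λ² - 6 - 12 = 81 - 18 ≡ 11; y = λ·(6 - 11) - 5 ≡ 2. → (11, 2)
double: tangent at (11, 2): λ = (3·11² + 12)/(2·2) ≡ 11/4. 4⁻¹ ≡ 10 (mod 13), so λ ≡ 11·10 ≡ 6.
  x = λ² - 11 - 11 = 36 - 22 ≡ 1; y = λ·(11 - 1) - 2 ≡ 6. → (1, 6)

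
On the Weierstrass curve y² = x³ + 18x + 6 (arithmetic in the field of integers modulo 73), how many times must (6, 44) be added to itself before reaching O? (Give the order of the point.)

3

2P: tangent at (6, 44): λ = (3·6² + 18)/(2·44) ≡ 53/15. 15⁻¹ ≡ 39 (mod 73), so λ ≡ 53·39 ≡ 23.
  x = λ² - 6 - 6 = 529 - 12 ≡ 6; y = λ·(6 - 6) - 44 ≡ 29. → (6, 29)
3P: (6, 29) + (6, 44): same x and y₁ ≡ -y₂, so the sum is O.
3P = O, so the order is 3.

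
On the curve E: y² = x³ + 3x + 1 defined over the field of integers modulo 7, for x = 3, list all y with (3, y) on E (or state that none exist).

3, 4

x³ + 3x + 1 = 37 ≡ 2 (mod 7).
Square roots of 2 mod 7: 3 and 4 (since 3² = 9 ≡ 2).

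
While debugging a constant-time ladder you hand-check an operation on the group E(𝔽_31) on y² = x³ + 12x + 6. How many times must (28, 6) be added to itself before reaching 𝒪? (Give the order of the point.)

2P: tangent at (28, 6): λ = (3·28² + 12)/(2·6) ≡ 8/12. 12⁻¹ ≡ 13 (mod 31), so λ ≡ 8·13 ≡ 11.
  x = λ² - 28 - 28 = 121 - 56 ≡ 3; y = λ·(28 - 3) - 6 ≡ 21. → (3, 21)
3P: (3, 21) + (28, 6). λ = (6 - 21)/(28 - 3) ≡ 16/25 mod 31. 25⁻¹ ≡ 5 (mod 31), so λ ≡ 18.
  x = λ² - 3 - 28 = 324 - 31 ≡ 14; y = λ·(3 - 14) - 21 ≡ 29. → (14, 29)
4P: (14, 29) + (28, 6). λ = (6 - 29)/(28 - 14) ≡ 8/14 mod 31. 14⁻¹ ≡ 20 (mod 31) since 14·20 = 280 ≡ 1, so λ ≡ 5.
  x = λ² - 14 - 28 = 25 - 42 ≡ 14; y = λ·(14 - 14) - 29 ≡ 2. → (14, 2)
5P: (14, 2) + (28, 6). λ = (6 - 2)/(28 - 14) ≡ 4/14 mod 31. 14⁻¹ ≡ 20 (mod 31) since 14·20 = 280 ≡ 1, so λ ≡ 18.
  x = λ² - 14 - 28 = 324 - 42 ≡ 3; y = λ·(14 - 3) - 2 ≡ 10. → (3, 10)
6P: (3, 10) + (28, 6). λ = (6 - 10)/(28 - 3) ≡ 27/25 mod 31. 25⁻¹ ≡ 5 (mod 31) since 25·5 = 125 ≡ 1, so λ ≡ 11.
  x = λ² - 3 - 28 = 121 - 31 ≡ 28; y = λ·(3 - 28) - 10 ≡ 25. → (28, 25)
7P: (28, 25) + (28, 6): same x and y₁ ≡ -y₂, so the sum is 𝒪.
7P = 𝒪, so the order is 7.

7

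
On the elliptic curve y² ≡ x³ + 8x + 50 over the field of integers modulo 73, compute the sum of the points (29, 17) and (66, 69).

(29, 17) + (66, 69). λ = (69 - 17)/(66 - 29) ≡ 52/37 mod 73. 37⁻¹ ≡ 2 (mod 73) since 37·2 = 74 ≡ 1, so λ ≡ 31.
  x = λ² - 29 - 66 = 961 - 95 ≡ 63; y = λ·(29 - 63) - 17 ≡ 24. → (63, 24)

(63, 24)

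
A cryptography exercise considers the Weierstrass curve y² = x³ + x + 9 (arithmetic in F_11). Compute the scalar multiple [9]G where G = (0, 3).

Repeated addition: build up to 9G.
2G: tangent at (0, 3): λ = (3·0² + 1)/(2·3) ≡ 1/6. 6⁻¹ ≡ 2 (mod 11), so λ ≡ 1·2 ≡ 2.
  x = λ² - 0 - 0 = 4 - 0 ≡ 4; y = λ·(0 - 4) - 3 ≡ 0. → (4, 0)
3G: (4, 0) + (0, 3). λ = (3 - 0)/(0 - 4) ≡ 3/7 mod 11. 7⁻¹ ≡ 8 (mod 11), so λ ≡ 2.
  x = λ² - 4 - 0 = 4 - 4 ≡ 0; y = λ·(4 - 0) - 0 ≡ 8. → (0, 8)
4G: (0, 8) + (0, 3): same x and y₁ ≡ -y₂, so the sum is 𝒪.
5G: 𝒪 + (0, 3) = (0, 3) (identity).
6G: tangent at (0, 3): λ = (3·0² + 1)/(2·3) ≡ 1/6. 6⁻¹ ≡ 2 (mod 11), so λ ≡ 1·2 ≡ 2.
  x = λ² - 0 - 0 = 4 - 0 ≡ 4; y = λ·(0 - 4) - 3 ≡ 0. → (4, 0)
7G: (4, 0) + (0, 3). λ = (3 - 0)/(0 - 4) ≡ 3/7 mod 11. 7⁻¹ ≡ 8 (mod 11) since 7·8 = 56 ≡ 1, so λ ≡ 2.
  x = λ² - 4 - 0 = 4 - 4 ≡ 0; y = λ·(4 - 0) - 0 ≡ 8. → (0, 8)
8G: (0, 8) + (0, 3): same x and y₁ ≡ -y₂, so the sum is 𝒪.
9G: 𝒪 + (0, 3) = (0, 3) (identity).

(0, 3)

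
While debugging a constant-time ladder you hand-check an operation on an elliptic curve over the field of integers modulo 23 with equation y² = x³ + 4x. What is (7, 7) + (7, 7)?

(2, 19)

tangent at (7, 7): λ = (3·7² + 4)/(2·7) ≡ 13/14. 14⁻¹ ≡ 5 (mod 23) since 14·5 = 70 ≡ 1, so λ ≡ 13·5 ≡ 19.
  x = λ² - 7 - 7 = 361 - 14 ≡ 2; y = λ·(7 - 2) - 7 ≡ 19. → (2, 19)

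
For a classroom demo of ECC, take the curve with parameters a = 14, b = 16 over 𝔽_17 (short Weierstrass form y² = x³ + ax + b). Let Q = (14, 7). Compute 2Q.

(2, 16)

tangent at (14, 7): λ = (3·14² + 14)/(2·7) ≡ 7/14. 14⁻¹ ≡ 11 (mod 17), so λ ≡ 7·11 ≡ 9.
  x = λ² - 14 - 14 = 81 - 28 ≡ 2; y = λ·(14 - 2) - 7 ≡ 16. → (2, 16)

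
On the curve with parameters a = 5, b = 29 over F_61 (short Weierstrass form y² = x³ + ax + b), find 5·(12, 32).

Write Q = (12, 32).
Double-and-add on 5 = (101)₂. Start with Q = (12, 32) for the leading 1-bit.
double: tangent at (12, 32): λ = (3·12² + 5)/(2·32) ≡ 10/3. 3⁻¹ ≡ 41 (mod 61), so λ ≡ 10·41 ≡ 44.
  x = λ² - 12 - 12 = 1936 - 24 ≡ 21; y = λ·(12 - 21) - 32 ≡ 60. → (21, 60)
double: tangent at (21, 60): λ = (3·21² + 5)/(2·60) ≡ 47/59. 59⁻¹ ≡ 30 (mod 61), so λ ≡ 47·30 ≡ 7.
  x = λ² - 21 - 21 = 49 - 42 ≡ 7; y = λ·(21 - 7) - 60 ≡ 38. → (7, 38)
add Q: (7, 38) + (12, 32). λ = (32 - 38)/(12 - 7) ≡ 55/5 mod 61. 5⁻¹ ≡ 49 (mod 61), so λ ≡ 11.
  x = λ² - 7 - 12 = 121 - 19 ≡ 41; y = λ·(7 - 41) - 38 ≡ 15. → (41, 15)

(41, 15)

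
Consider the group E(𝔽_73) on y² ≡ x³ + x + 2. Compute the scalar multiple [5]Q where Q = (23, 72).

(17, 48)

Double-and-add on 5 = (101)₂. Start with Q = (23, 72) for the leading 1-bit.
double: tangent at (23, 72): λ = (3·23² + 1)/(2·72) ≡ 55/71. 71⁻¹ ≡ 36 (mod 73), so λ ≡ 55·36 ≡ 9.
  x = λ² - 23 - 23 = 81 - 46 ≡ 35; y = λ·(23 - 35) - 72 ≡ 39. → (35, 39)
double: tangent at (35, 39): λ = (3·35² + 1)/(2·39) ≡ 26/5. 5⁻¹ ≡ 44 (mod 73), so λ ≡ 26·44 ≡ 49.
  x = λ² - 35 - 35 = 2401 - 70 ≡ 68; y = λ·(35 - 68) - 39 ≡ 23. → (68, 23)
add Q: (68, 23) + (23, 72). λ = (72 - 23)/(23 - 68) ≡ 49/28 mod 73. 28⁻¹ ≡ 60 (mod 73) since 28·60 = 1680 ≡ 1, so λ ≡ 20.
  x = λ² - 68 - 23 = 400 - 91 ≡ 17; y = λ·(68 - 17) - 23 ≡ 48. → (17, 48)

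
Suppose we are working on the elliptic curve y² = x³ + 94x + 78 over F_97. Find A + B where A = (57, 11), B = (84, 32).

(56, 76)

(57, 11) + (84, 32). λ = (32 - 11)/(84 - 57) ≡ 21/27 mod 97. 27⁻¹ ≡ 18 (mod 97) since 27·18 = 486 ≡ 1, so λ ≡ 87.
  x = λ² - 57 - 84 = 7569 - 141 ≡ 56; y = λ·(57 - 56) - 11 ≡ 76. → (56, 76)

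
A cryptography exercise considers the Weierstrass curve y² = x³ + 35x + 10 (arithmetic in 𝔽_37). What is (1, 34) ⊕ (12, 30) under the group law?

(1, 34) + (12, 30). λ = (30 - 34)/(12 - 1) ≡ 33/11 mod 37. 11⁻¹ ≡ 27 (mod 37) since 11·27 = 297 ≡ 1, so λ ≡ 3.
  x = λ² - 1 - 12 = 9 - 13 ≡ 33; y = λ·(1 - 33) - 34 ≡ 18. → (33, 18)

(33, 18)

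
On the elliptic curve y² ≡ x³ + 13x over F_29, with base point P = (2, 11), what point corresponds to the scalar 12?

(5, 25)

Repeated addition: build up to 12P.
2P: tangent at (2, 11): λ = (3·2² + 13)/(2·11) ≡ 25/22. 22⁻¹ ≡ 4 (mod 29) since 22·4 = 88 ≡ 1, so λ ≡ 25·4 ≡ 13.
  x = λ² - 2 - 2 = 169 - 4 ≡ 20; y = λ·(2 - 20) - 11 ≡ 16. → (20, 16)
3P: (20, 16) + (2, 11). λ = (11 - 16)/(2 - 20) ≡ 24/11 mod 29. 11⁻¹ ≡ 8 (mod 29) since 11·8 = 88 ≡ 1, so λ ≡ 18.
  x = λ² - 20 - 2 = 324 - 22 ≡ 12; y = λ·(20 - 12) - 16 ≡ 12. → (12, 12)
4P: (12, 12) + (2, 11). λ = (11 - 12)/(2 - 12) ≡ 28/19 mod 29. 19⁻¹ ≡ 26 (mod 29) since 19·26 = 494 ≡ 1, so λ ≡ 3.
  x = λ² - 12 - 2 = 9 - 14 ≡ 24; y = λ·(12 - 24) - 12 ≡ 10. → (24, 10)
5P: (24, 10) + (2, 11). λ = (11 - 10)/(2 - 24) ≡ 1/7 mod 29. 7⁻¹ ≡ 25 (mod 29), so λ ≡ 25.
  x = λ² - 24 - 2 = 625 - 26 ≡ 19; y = λ·(24 - 19) - 10 ≡ 28. → (19, 28)
6P: (19, 28) + (2, 11). λ = (11 - 28)/(2 - 19) ≡ 12/12 mod 29. 12⁻¹ ≡ 17 (mod 29), so λ ≡ 1.
  x = λ² - 19 - 2 = 1 - 21 ≡ 9; y = λ·(19 - 9) - 28 ≡ 11. → (9, 11)
7P: (9, 11) + (2, 11). λ = (11 - 11)/(2 - 9) ≡ 0/22 mod 29. 22⁻¹ ≡ 4 (mod 29), so λ ≡ 0.
  x = λ² - 9 - 2 = 0 - 11 ≡ 18; y = λ·(9 - 18) - 11 ≡ 18. → (18, 18)
8P: (18, 18) + (2, 11). λ = (11 - 18)/(2 - 18) ≡ 22/13 mod 29. 13⁻¹ ≡ 9 (mod 29) since 13·9 = 117 ≡ 1, so λ ≡ 24.
  x = λ² - 18 - 2 = 576 - 20 ≡ 5; y = λ·(18 - 5) - 18 ≡ 4. → (5, 4)
9P: (5, 4) + (2, 11). λ = (11 - 4)/(2 - 5) ≡ 7/26 mod 29. 26⁻¹ ≡ 19 (mod 29), so λ ≡ 17.
  x = λ² - 5 - 2 = 289 - 7 ≡ 21; y = λ·(5 - 21) - 4 ≡ 14. → (21, 14)
10P: (21, 14) + (2, 11). λ = (11 - 14)/(2 - 21) ≡ 26/10 mod 29. 10⁻¹ ≡ 3 (mod 29) since 10·3 = 30 ≡ 1, so λ ≡ 20.
  x = λ² - 21 - 2 = 400 - 23 ≡ 0; y = λ·(21 - 0) - 14 ≡ 0. → (0, 0)
11P: (0, 0) + (2, 11). λ = (11 - 0)/(2 - 0) ≡ 11/2 mod 29. 2⁻¹ ≡ 15 (mod 29), so λ ≡ 20.
  x = λ² - 0 - 2 = 400 - 2 ≡ 21; y = λ·(0 - 21) - 0 ≡ 15. → (21, 15)
12P: (21, 15) + (2, 11). λ = (11 - 15)/(2 - 21) ≡ 25/10 mod 29. 10⁻¹ ≡ 3 (mod 29), so λ ≡ 17.
  x = λ² - 21 - 2 = 289 - 23 ≡ 5; y = λ·(21 - 5) - 15 ≡ 25. → (5, 25)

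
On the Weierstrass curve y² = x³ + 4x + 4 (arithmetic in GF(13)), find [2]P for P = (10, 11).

(10, 2)

tangent at (10, 11): λ = (3·10² + 4)/(2·11) ≡ 5/9. 9⁻¹ ≡ 3 (mod 13), so λ ≡ 5·3 ≡ 2.
  x = λ² - 10 - 10 = 4 - 20 ≡ 10; y = λ·(10 - 10) - 11 ≡ 2. → (10, 2)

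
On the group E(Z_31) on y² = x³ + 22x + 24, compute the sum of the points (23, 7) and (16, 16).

(23, 7) + (16, 16). λ = (16 - 7)/(16 - 23) ≡ 9/24 mod 31. 24⁻¹ ≡ 22 (mod 31), so λ ≡ 12.
  x = λ² - 23 - 16 = 144 - 39 ≡ 12; y = λ·(23 - 12) - 7 ≡ 1. → (12, 1)

(12, 1)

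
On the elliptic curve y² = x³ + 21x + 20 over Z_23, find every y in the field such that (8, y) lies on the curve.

none

x³ + 21x + 20 = 700 ≡ 10 (mod 23).
10 is a non-residue mod 23; no y exists.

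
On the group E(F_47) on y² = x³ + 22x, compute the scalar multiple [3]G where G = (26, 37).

Repeated addition: build up to 3G.
2G: tangent at (26, 37): λ = (3·26² + 22)/(2·37) ≡ 29/27. 27⁻¹ ≡ 7 (mod 47) since 27·7 = 189 ≡ 1, so λ ≡ 29·7 ≡ 15.
  x = λ² - 26 - 26 = 225 - 52 ≡ 32; y = λ·(26 - 32) - 37 ≡ 14. → (32, 14)
3G: (32, 14) + (26, 37). λ = (37 - 14)/(26 - 32) ≡ 23/41 mod 47. 41⁻¹ ≡ 39 (mod 47) since 41·39 = 1599 ≡ 1, so λ ≡ 4.
  x = λ² - 32 - 26 = 16 - 58 ≡ 5; y = λ·(32 - 5) - 14 ≡ 0. → (5, 0)

(5, 0)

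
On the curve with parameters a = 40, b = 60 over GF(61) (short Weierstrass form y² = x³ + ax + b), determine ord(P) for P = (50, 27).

10

2P: tangent at (50, 27): λ = (3·50² + 40)/(2·27) ≡ 37/54. 54⁻¹ ≡ 26 (mod 61) since 54·26 = 1404 ≡ 1, so λ ≡ 37·26 ≡ 47.
  x = λ² - 50 - 50 = 2209 - 100 ≡ 35; y = λ·(50 - 35) - 27 ≡ 7. → (35, 7)
3P: (35, 7) + (50, 27). λ = (27 - 7)/(50 - 35) ≡ 20/15 mod 61. 15⁻¹ ≡ 57 (mod 61), so λ ≡ 42.
  x = λ² - 35 - 50 = 1764 - 85 ≡ 32; y = λ·(35 - 32) - 7 ≡ 58. → (32, 58)
4P: (32, 58) + (50, 27). λ = (27 - 58)/(50 - 32) ≡ 30/18 mod 61. 18⁻¹ ≡ 17 (mod 61), so λ ≡ 22.
  x = λ² - 32 - 50 = 484 - 82 ≡ 36; y = λ·(32 - 36) - 58 ≡ 37. → (36, 37)
5P: (36, 37) + (50, 27). λ = (27 - 37)/(50 - 36) ≡ 51/14 mod 61. 14⁻¹ ≡ 48 (mod 61), so λ ≡ 8.
  x = λ² - 36 - 50 = 64 - 86 ≡ 39; y = λ·(36 - 39) - 37 ≡ 0. → (39, 0)
6P: (39, 0) + (50, 27). λ = (27 - 0)/(50 - 39) ≡ 27/11 mod 61. 11⁻¹ ≡ 50 (mod 61) since 11·50 = 550 ≡ 1, so λ ≡ 8.
  x = λ² - 39 - 50 = 64 - 89 ≡ 36; y = λ·(39 - 36) - 0 ≡ 24. → (36, 24)
7P: (36, 24) + (50, 27). λ = (27 - 24)/(50 - 36) ≡ 3/14 mod 61. 14⁻¹ ≡ 48 (mod 61) since 14·48 = 672 ≡ 1, so λ ≡ 22.
  x = λ² - 36 - 50 = 484 - 86 ≡ 32; y = λ·(36 - 32) - 24 ≡ 3. → (32, 3)
8P: (32, 3) + (50, 27). λ = (27 - 3)/(50 - 32) ≡ 24/18 mod 61. 18⁻¹ ≡ 17 (mod 61) since 18·17 = 306 ≡ 1, so λ ≡ 42.
  x = λ² - 32 - 50 = 1764 - 82 ≡ 35; y = λ·(32 - 35) - 3 ≡ 54. → (35, 54)
9P: (35, 54) + (50, 27). λ = (27 - 54)/(50 - 35) ≡ 34/15 mod 61. 15⁻¹ ≡ 57 (mod 61) since 15·57 = 855 ≡ 1, so λ ≡ 47.
  x = λ² - 35 - 50 = 2209 - 85 ≡ 50; y = λ·(35 - 50) - 54 ≡ 34. → (50, 34)
10P: (50, 34) + (50, 27): same x and y₁ ≡ -y₂, so the sum is 𝒪.
10P = 𝒪, so the order is 10.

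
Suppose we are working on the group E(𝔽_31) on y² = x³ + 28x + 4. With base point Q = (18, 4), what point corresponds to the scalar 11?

Repeated addition: build up to 11Q.
2Q: tangent at (18, 4): λ = (3·18² + 28)/(2·4) ≡ 8/8. 8⁻¹ ≡ 4 (mod 31), so λ ≡ 8·4 ≡ 1.
  x = λ² - 18 - 18 = 1 - 36 ≡ 27; y = λ·(18 - 27) - 4 ≡ 18. → (27, 18)
3Q: (27, 18) + (18, 4). λ = (4 - 18)/(18 - 27) ≡ 17/22 mod 31. 22⁻¹ ≡ 24 (mod 31) since 22·24 = 528 ≡ 1, so λ ≡ 5.
  x = λ² - 27 - 18 = 25 - 45 ≡ 11; y = λ·(27 - 11) - 18 ≡ 0. → (11, 0)
4Q: (11, 0) + (18, 4). λ = (4 - 0)/(18 - 11) ≡ 4/7 mod 31. 7⁻¹ ≡ 9 (mod 31) since 7·9 = 63 ≡ 1, so λ ≡ 5.
  x = λ² - 11 - 18 = 25 - 29 ≡ 27; y = λ·(11 - 27) - 0 ≡ 13. → (27, 13)
5Q: (27, 13) + (18, 4). λ = (4 - 13)/(18 - 27) ≡ 22/22 mod 31. 22⁻¹ ≡ 24 (mod 31), so λ ≡ 1.
  x = λ² - 27 - 18 = 1 - 45 ≡ 18; y = λ·(27 - 18) - 13 ≡ 27. → (18, 27)
6Q: (18, 27) + (18, 4): same x and y₁ ≡ -y₂, so the sum is O.
7Q: O + (18, 4) = (18, 4) (identity).
8Q: tangent at (18, 4): λ = (3·18² + 28)/(2·4) ≡ 8/8. 8⁻¹ ≡ 4 (mod 31) since 8·4 = 32 ≡ 1, so λ ≡ 8·4 ≡ 1.
  x = λ² - 18 - 18 = 1 - 36 ≡ 27; y = λ·(18 - 27) - 4 ≡ 18. → (27, 18)
9Q: (27, 18) + (18, 4). λ = (4 - 18)/(18 - 27) ≡ 17/22 mod 31. 22⁻¹ ≡ 24 (mod 31) since 22·24 = 528 ≡ 1, so λ ≡ 5.
  x = λ² - 27 - 18 = 25 - 45 ≡ 11; y = λ·(27 - 11) - 18 ≡ 0. → (11, 0)
10Q: (11, 0) + (18, 4). λ = (4 - 0)/(18 - 11) ≡ 4/7 mod 31. 7⁻¹ ≡ 9 (mod 31), so λ ≡ 5.
  x = λ² - 11 - 18 = 25 - 29 ≡ 27; y = λ·(11 - 27) - 0 ≡ 13. → (27, 13)
11Q: (27, 13) + (18, 4). λ = (4 - 13)/(18 - 27) ≡ 22/22 mod 31. 22⁻¹ ≡ 24 (mod 31), so λ ≡ 1.
  x = λ² - 27 - 18 = 1 - 45 ≡ 18; y = λ·(27 - 18) - 13 ≡ 27. → (18, 27)

(18, 27)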